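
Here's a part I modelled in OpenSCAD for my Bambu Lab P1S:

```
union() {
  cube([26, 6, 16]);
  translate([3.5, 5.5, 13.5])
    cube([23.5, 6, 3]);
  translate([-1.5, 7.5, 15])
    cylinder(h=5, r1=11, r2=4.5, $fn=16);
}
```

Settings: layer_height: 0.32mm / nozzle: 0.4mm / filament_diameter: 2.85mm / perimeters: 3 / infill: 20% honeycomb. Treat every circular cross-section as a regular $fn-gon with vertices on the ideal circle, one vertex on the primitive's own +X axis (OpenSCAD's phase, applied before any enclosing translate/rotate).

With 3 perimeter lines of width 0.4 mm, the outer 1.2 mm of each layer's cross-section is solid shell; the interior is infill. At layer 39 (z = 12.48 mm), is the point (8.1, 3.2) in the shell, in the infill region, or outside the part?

infill

At z = 12.48 mm: the cube (footprint 26×6) is included at this height; the cube at (3.5, 5.5) does not reach this height (z outside [13.5, 16.5]); the cone at (-1.5, 7.5) is absent (z outside [15, 20]); Taking the union: only the 26×6 cube is present, so the union is just that shape — 1 connected region. Overall, the cross-section is a single solid region. The nearest boundary edge runs (26.00, 6.00)→(0.00, 6.00); distance from the point to it = 2.80 mm. The point is inside the cross-section and 2.80 mm from the nearest boundary — more than the 1.2 mm shell width (3 × 0.4), so it's in the infill interior.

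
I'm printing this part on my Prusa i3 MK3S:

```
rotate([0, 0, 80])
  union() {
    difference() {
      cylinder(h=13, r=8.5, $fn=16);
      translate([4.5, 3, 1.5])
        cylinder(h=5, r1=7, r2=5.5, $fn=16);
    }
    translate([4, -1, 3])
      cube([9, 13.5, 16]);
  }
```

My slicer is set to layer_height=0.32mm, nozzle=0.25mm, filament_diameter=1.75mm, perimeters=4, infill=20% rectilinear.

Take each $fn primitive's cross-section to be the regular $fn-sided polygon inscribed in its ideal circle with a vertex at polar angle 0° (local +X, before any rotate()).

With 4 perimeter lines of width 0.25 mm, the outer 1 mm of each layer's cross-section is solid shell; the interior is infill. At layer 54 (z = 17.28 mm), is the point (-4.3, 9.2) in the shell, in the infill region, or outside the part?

At z = 17.28 mm: the cylinder does not reach this height (z outside [0, 13]); the cone at (4.5, 3) is absent (z outside [1.5, 6.5]); Subtracting the remaining from the first: the first operand is absent here, so nothing remains; the 9×13.5 cube at (4, -1) contributes its full rectangle; Combining (union): only the 9×13.5 cube at (4, -1) is present, so the union is just that shape — 1 connected region; (whole slice rotated 80° about Z — lengths, areas and connectivity unchanged). Overall, the cross-section is a single solid region. Undo the 80° rotation: the query point maps to (8.314, 5.832) in the un-rotated model frame. The nearest boundary edge runs (4.00, 12.50)→(4.00, -1.00); distance from the point to it = 4.31 mm. The point is inside the cross-section and 4.31 mm from the nearest boundary — more than the 1 mm shell width (4 × 0.25), so it's in the infill interior.

infill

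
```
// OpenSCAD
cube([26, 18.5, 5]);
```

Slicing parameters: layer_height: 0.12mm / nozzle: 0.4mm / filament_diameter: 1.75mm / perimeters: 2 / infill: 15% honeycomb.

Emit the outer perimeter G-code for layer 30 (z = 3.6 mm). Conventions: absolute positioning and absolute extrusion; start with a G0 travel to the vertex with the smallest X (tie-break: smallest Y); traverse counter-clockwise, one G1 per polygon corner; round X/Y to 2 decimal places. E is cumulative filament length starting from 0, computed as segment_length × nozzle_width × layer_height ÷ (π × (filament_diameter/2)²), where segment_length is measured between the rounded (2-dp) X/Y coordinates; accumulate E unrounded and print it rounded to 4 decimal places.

G0 X0.00 Y0.00 Z3.60
G1 X26.00 Y0.00 E0.5189
G1 X26.00 Y18.50 E0.8880
G1 X0.00 Y18.50 E1.4069
G1 X0.00 Y0.00 E1.7761

At z = 3.6 mm: the cube (footprint 26×18.5) is included at this height. The outline is a single polygon with 4 vertices. Extrusion per mm of travel: 0.4 × 0.12 / (π × 0.875²) = 0.019956. Accumulating E over each segment gives final E = 1.7761.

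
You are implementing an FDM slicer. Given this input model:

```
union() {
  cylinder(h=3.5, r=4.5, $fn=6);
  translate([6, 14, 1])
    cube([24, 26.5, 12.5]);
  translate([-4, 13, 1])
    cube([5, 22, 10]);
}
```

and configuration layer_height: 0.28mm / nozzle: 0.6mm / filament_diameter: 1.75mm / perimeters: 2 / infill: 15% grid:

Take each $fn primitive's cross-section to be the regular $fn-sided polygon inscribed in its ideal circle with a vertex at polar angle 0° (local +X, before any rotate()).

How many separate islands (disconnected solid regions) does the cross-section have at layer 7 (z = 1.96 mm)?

3

At z = 1.96 mm: the cylinder: section is a regular 6-gon, circumradius r=4.5; the cube at (6, 14) is present — its section is the full 24×26.5 rectangle; the cube at (-4, 13) is present — its section is the full 5×22 rectangle; Combining (union): the 3 present regions are separate (no shared area or edge), so areas and boundary lengths simply add and each stays a separate island — 3 connected regions. Overall, the cross-section has 3 separate islands. Island count = 3.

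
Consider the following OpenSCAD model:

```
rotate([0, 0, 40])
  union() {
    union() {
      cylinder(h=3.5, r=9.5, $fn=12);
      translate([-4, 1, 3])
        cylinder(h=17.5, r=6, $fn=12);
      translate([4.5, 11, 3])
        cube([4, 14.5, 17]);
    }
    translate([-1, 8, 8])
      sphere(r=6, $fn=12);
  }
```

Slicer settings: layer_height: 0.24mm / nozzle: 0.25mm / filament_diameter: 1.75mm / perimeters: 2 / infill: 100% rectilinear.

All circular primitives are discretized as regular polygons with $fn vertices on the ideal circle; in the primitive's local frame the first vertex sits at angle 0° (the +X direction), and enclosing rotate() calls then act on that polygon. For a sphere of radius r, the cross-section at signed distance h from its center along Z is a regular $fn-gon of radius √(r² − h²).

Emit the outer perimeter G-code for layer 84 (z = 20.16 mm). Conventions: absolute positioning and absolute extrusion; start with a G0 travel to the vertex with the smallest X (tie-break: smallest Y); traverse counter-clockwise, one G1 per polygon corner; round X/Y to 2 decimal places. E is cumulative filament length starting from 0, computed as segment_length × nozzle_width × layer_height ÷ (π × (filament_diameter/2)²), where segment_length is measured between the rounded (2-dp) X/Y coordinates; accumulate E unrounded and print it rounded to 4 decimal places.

At z = 20.16 mm: the cylinder is not intersected at this z (z outside [0, 3.5]); the r=6 cylinder at (-4, 1) gives a regular 12-gon of circumradius 6 (constant along its height); the cube at (4.5, 11) is not intersected at this z (z outside [3, 20]); Taking the union: only the r=6 cylinder at (-4, 1) is present, so the union is just that shape — 1 connected region; the sphere at (-1, 8) is absent (|z−center|=12.160 > r=6); Combining (union): only the result so far is present, so the union is just that shape — 1 connected region; (whole slice rotated 40° about Z — lengths, areas and connectivity unchanged). The outline is a single polygon with 12 vertices. Extrusion per mm of travel: 0.25 × 0.24 / (π × 0.875²) = 0.024945. Accumulating E over each segment gives final E = 0.9296.

G0 X-9.62 Y-2.85 Z20.16
G1 X-8.30 Y-5.66 E0.0774
G1 X-5.76 Y-7.44 E0.1548
G1 X-2.67 Y-7.71 E0.2322
G1 X0.15 Y-6.40 E0.3098
G1 X1.93 Y-3.86 E0.3871
G1 X2.20 Y-0.76 E0.4647
G1 X0.89 Y2.05 E0.5421
G1 X-1.65 Y3.83 E0.6195
G1 X-4.75 Y4.10 E0.6971
G1 X-7.56 Y2.79 E0.7744
G1 X-9.35 Y0.25 E0.8519
G1 X-9.62 Y-2.85 E0.9296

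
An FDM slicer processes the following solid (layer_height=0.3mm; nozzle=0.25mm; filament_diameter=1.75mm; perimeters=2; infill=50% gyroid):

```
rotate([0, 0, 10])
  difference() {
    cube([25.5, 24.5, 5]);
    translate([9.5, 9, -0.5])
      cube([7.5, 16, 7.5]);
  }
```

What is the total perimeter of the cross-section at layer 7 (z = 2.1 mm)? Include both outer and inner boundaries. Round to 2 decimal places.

131.00 mm

At z = 2.1 mm: the cube is present — its section is the full 25.5×24.5 rectangle (perimeter 100.00 mm); the 7.5×16 cube at (9.5, 9) contributes its full rectangle (perimeter 47.00 mm); Subtracting the remaining from the first: starting from the 25.5×24.5 cube, the 7.5×16 cube at (9.5, 9) partially overlaps it — only the 116.25 mm² overlap (of its 120.00 mm²) is removed, clipping the outline — boundary = 131.00 mm; (whole slice rotated 10° about Z — lengths, areas and connectivity unchanged). Overall, the cross-section is a single solid region. Total boundary length (outer) = 131.00 mm.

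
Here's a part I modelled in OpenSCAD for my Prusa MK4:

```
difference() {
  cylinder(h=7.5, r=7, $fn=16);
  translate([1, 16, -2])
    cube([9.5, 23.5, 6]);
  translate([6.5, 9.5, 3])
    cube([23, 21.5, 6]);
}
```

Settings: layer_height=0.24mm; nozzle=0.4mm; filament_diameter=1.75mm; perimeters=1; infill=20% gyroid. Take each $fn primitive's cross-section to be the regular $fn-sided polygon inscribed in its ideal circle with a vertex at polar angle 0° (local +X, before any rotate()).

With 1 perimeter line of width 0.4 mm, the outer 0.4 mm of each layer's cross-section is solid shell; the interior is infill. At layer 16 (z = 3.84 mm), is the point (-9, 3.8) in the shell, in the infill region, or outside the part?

outside

At z = 3.84 mm: the r=7 cylinder contributes a regular 16-gon of circumradius 7; the cube at (1, 16) (footprint 9.5×23.5) is included at this height; the cube at (6.5, 9.5) (footprint 23×21.5) is included at this height; Taking the first minus the rest: starting from the r=7 cylinder, the 9.5×23.5 cube at (1, 16) misses the remaining region (no effect); the 23×21.5 cube at (6.5, 9.5) misses the remaining region (no effect) — 1 connected region. Overall, the cross-section is a single solid region. The nearest boundary edge runs (-7.00, 0.00)→(-6.47, 2.68); distance from the point to it = 2.77 mm. The point is not inside any of the regions above, so it lies outside the cross-section (2.77 mm from the nearest boundary).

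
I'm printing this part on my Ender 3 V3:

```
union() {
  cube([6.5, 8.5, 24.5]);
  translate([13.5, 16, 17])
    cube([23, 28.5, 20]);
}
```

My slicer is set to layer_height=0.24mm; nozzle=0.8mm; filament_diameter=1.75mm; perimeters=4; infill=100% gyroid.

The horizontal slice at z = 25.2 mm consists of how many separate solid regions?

1

At z = 25.2 mm: the cube is absent (z outside [0, 24.5]); the cube at (13.5, 16) (footprint 23×28.5) is included at this height; Combining (union): only the 23×28.5 cube at (13.5, 16) is present, so the union is just that shape — 1 connected region. The result has 1 disconnected region.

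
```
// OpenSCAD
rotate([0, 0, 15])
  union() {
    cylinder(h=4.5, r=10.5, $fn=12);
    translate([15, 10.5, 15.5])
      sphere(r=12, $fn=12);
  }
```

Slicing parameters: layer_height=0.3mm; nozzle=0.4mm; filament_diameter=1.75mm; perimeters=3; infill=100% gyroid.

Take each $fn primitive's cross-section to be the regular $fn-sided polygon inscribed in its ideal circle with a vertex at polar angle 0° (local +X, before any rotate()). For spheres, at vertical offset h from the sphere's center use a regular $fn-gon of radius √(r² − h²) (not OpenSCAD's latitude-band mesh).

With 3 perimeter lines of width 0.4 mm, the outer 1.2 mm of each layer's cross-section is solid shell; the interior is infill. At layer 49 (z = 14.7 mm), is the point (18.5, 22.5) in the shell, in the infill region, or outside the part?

At z = 14.7 mm: the cylinder is absent (z outside [0, 4.5]); the r=12 sphere at (15, 10.5) contributes a regular 12-gon of circumradius √(12²−0.8²) = 11.973; Combining (union): only the r=12 sphere at (15, 10.5) is present, so the union is just that shape — 1 connected region; (whole slice rotated 15° about Z — lengths, areas and connectivity unchanged). Overall, the cross-section is a single solid region. Undo the 15° rotation: the query point maps to (23.693, 16.945) in the un-rotated model frame. The nearest boundary edge runs (25.37, 16.49)→(20.99, 20.87); distance from the point to it = 0.86 mm. The point is inside the cross-section, 0.86 mm from the nearest boundary — within the 1.2 mm shell band (3 × 0.4).

shell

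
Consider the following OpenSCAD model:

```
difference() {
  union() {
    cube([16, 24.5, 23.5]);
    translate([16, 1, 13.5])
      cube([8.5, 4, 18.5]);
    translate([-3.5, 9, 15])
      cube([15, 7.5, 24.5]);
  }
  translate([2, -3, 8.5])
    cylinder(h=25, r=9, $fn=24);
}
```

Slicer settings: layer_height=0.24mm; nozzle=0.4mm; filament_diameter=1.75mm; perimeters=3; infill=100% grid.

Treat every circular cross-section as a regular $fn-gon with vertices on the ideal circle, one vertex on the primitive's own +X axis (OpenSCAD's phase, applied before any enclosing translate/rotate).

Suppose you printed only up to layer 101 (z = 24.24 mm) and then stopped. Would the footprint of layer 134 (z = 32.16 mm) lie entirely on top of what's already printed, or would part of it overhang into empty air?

entirely on top

Compare the two slices. At z = 24.24: the cube does not reach this height (z outside [0, 23.5]); the cube at (16, 1) is present — its section is the full 8.5×4 rectangle (area 34.00 mm²); the cube at (-3.5, 9) (footprint 15×7.5) is included at this height (area 112.50 mm²); Merging all regions: the 2 present regions are separate (no shared area or edge), so areas and boundary lengths simply add and each stays a separate island — area = 146.50 mm²; the cylinder at (2, -3): section is a regular 24-gon, circumradius r=9 (area = (24/2)·9.000²·sin(360°/24) = 251.57 mm²); Subtracting the remaining from the first: starting from the result so far (146.50 mm²), the r=9 cylinder at (2, -3) misses the remaining region (no effect) — area = 146.50 mm². At z = 32.16: the cube is not intersected at this z (z outside [0, 23.5]); the cube at (16, 1) does not reach this height (z outside [13.5, 32]); the 15×7.5 cube at (-3.5, 9) contributes its full rectangle (area 112.50 mm²); Combining (union): only the 15×7.5 cube at (-3.5, 9) is present, so the union is just that shape — area = 112.50 mm²; the r=9 cylinder at (2, -3) gives a regular 24-gon of circumradius 9 (constant along its height) (area = (24/2)·9.000²·sin(360°/24) = 251.57 mm²); Taking the first minus the rest: starting from that combined region (112.50 mm²), the r=9 cylinder at (2, -3) misses the remaining region (no effect) — area = 112.50 mm². Checking containment: the cross-section at z = 32.16 is a subset of the cross-section at z = 24.24.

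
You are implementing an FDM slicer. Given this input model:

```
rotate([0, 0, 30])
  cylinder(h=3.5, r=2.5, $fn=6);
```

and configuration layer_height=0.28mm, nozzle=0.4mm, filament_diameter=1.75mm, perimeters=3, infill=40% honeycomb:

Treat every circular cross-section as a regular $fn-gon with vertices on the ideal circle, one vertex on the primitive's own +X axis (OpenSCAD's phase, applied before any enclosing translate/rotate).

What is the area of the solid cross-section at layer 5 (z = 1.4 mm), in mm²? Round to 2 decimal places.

At z = 1.4 mm: the r=2.5 cylinder gives a regular 6-gon of circumradius 2.5 (constant along its height) (area = (6/2)·2.500²·sin(360°/6) = 16.24 mm²); (rotated 30° about Z; rotation is an isometry so areas/perimeters/island counts are preserved). Overall, the cross-section is a single solid region. Net area = 16.24 mm².

16.24 mm²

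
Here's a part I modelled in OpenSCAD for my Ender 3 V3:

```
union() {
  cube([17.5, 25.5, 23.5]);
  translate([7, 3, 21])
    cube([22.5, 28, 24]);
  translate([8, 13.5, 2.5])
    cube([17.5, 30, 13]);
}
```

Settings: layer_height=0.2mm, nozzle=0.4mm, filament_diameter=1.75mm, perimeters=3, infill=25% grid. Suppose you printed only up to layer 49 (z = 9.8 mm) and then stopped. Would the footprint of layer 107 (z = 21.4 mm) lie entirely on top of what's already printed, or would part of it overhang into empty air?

Compare the two slices. At z = 9.8: the cube is present — its section is the full 17.5×25.5 rectangle (area 446.25 mm²); the cube at (7, 3) does not reach this height (z outside [21, 45]); the 17.5×30 cube at (8, 13.5) contributes its full rectangle (area 525.00 mm²); Merging all regions: the regions partially overlap — summed areas 971.25 mm² minus the doubly-counted overlap 114.00 mm² gives 857.25 mm² — area = 857.25 mm². At z = 21.4: the cube is present — its section is the full 17.5×25.5 rectangle (area 446.25 mm²); the cube at (7, 3) is present — its section is the full 22.5×28 rectangle (area 630.00 mm²); the cube at (8, 13.5) is absent (z outside [2.5, 15.5]); Taking the union: the regions partially overlap — summed areas 1076.25 mm² minus the doubly-counted overlap 236.25 mm² gives 840.00 mm² — area = 840.00 mm². Checking containment: at z = 21.4 the cross-section extends beyond the z = 9.8 cross-section by about 201.50 mm².

part overhangs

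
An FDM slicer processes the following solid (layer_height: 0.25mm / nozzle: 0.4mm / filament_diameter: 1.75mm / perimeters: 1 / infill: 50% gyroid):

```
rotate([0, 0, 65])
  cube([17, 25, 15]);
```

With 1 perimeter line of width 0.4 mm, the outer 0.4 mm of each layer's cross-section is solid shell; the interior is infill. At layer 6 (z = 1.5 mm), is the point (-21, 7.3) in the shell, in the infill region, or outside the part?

outside

At z = 1.5 mm: the 17×25 cube contributes its full rectangle; (rotated 65° about Z; rotation is an isometry so areas/perimeters/island counts are preserved). Overall, the cross-section is a single solid region. Undo the 65° rotation: the query point maps to (-2.259, 22.118) in the un-rotated model frame. The nearest boundary edge runs (0.00, 25.00)→(0.00, 0.00); distance from the point to it = 2.26 mm. The point is not inside any of the regions above, so it lies outside the cross-section (2.26 mm from the nearest boundary).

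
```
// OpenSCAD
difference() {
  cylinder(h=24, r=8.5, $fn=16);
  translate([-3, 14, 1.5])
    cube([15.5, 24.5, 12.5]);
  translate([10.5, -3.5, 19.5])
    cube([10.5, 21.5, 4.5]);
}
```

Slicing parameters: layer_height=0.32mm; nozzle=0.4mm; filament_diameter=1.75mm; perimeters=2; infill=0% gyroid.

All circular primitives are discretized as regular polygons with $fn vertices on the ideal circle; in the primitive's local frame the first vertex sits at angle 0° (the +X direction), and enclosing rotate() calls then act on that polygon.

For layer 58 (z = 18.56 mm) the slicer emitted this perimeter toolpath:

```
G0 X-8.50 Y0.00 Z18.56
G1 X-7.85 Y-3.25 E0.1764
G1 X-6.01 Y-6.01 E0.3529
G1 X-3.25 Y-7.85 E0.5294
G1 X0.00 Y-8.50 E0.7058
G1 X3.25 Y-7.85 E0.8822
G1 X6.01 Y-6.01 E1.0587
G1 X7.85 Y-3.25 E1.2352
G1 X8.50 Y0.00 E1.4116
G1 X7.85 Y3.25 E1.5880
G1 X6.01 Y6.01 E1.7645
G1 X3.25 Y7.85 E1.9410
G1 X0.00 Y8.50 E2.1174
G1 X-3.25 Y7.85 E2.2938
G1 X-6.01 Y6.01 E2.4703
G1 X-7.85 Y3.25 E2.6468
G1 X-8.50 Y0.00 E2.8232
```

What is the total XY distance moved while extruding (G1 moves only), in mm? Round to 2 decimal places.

53.05 mm

Sum the Euclidean lengths of each G1 segment: total = 53.05 mm.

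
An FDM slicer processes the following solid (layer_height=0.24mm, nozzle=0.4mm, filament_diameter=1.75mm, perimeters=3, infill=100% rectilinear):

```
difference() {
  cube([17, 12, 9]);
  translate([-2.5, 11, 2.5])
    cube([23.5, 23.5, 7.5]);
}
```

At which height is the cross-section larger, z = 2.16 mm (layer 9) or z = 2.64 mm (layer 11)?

Layer 9 (z = 2.16): the cube is present — its section is the full 17×12 rectangle (area 204.00 mm²); the cube at (-2.5, 11) is absent (z outside [2.5, 10]); Taking the first minus the rest: none of the subtracted shapes is present at this height, so the 17×12 cube is unchanged — area = 204.00 mm². So its area = 204.00 mm². Layer 11 (z = 2.64): the cube is present — its section is the full 17×12 rectangle (area 204.00 mm²); the cube at (-2.5, 11) (footprint 23.5×23.5) is included at this height (area 552.25 mm²); After the difference (first − rest): starting from the 17×12 cube (204.00 mm²), the 23.5×23.5 cube at (-2.5, 11) partially overlaps it — only the 17.00 mm² overlap (of its 552.25 mm²) is removed, clipping the outline — area = 187.00 mm². So its area = 187.00 mm². Layer 9 is larger (204.00 vs 187.00 mm²).

layer 9 (z = 2.16 mm)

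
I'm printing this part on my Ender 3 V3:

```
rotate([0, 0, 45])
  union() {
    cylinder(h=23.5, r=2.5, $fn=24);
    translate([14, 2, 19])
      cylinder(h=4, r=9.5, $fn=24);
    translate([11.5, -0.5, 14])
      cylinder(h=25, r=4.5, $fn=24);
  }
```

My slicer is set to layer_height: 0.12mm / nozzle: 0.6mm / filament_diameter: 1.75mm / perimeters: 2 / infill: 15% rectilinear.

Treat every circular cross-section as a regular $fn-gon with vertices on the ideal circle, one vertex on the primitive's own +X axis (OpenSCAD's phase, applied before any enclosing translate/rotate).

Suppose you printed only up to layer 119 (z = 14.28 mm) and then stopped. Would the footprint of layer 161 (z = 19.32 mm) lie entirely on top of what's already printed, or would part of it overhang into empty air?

Compare the two slices. At z = 14.28: the r=2.5 cylinder gives a regular 24-gon of circumradius 2.5 (constant along its height) (area = (24/2)·2.500²·sin(360°/24) = 19.41 mm²); the cylinder at (14, 2) does not reach this height (z outside [19, 23]); the r=4.5 cylinder at (11.5, -0.5) gives a regular 24-gon of circumradius 4.5 (constant along its height) (area = (24/2)·4.500²·sin(360°/24) = 62.89 mm²); Merging all regions: the 2 present regions are separate (no shared area or edge), so areas and boundary lengths simply add and each stays a separate island — area = 82.30 mm²; (whole slice rotated 45° about Z — lengths, areas and connectivity unchanged). At z = 19.32: the r=2.5 cylinder contributes a regular 24-gon of circumradius 2.5 (area = (24/2)·2.500²·sin(360°/24) = 19.41 mm²); the r=9.5 cylinder at (14, 2) contributes a regular 24-gon of circumradius 9.5 (area = (24/2)·9.500²·sin(360°/24) = 280.30 mm²); the r=4.5 cylinder at (11.5, -0.5) contributes a regular 24-gon of circumradius 4.5 (area = (24/2)·4.500²·sin(360°/24) = 62.89 mm²); Combining (union): the regions partially overlap — summed areas 362.61 mm² minus the doubly-counted overlap 62.89 mm² gives 299.71 mm² — area = 299.71 mm²; (whole slice rotated 45° about Z — lengths, areas and connectivity unchanged). Checking containment: at z = 19.32 the cross-section extends beyond the z = 14.28 cross-section by about 217.41 mm².

part overhangs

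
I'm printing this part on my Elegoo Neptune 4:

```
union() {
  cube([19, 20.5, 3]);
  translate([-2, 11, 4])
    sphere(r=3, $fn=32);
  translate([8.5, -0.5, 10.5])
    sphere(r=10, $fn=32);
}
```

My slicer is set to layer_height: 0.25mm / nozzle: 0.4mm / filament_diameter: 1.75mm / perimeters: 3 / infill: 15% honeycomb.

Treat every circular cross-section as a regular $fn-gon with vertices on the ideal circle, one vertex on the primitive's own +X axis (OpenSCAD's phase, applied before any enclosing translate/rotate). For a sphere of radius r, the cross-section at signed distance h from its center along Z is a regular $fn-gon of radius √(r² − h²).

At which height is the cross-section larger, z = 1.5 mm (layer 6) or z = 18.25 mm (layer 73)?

layer 6 (z = 1.5 mm)

Layer 6 (z = 1.5): the cube is present — its section is the full 19×20.5 rectangle (area 389.50 mm²); the sphere at (-2, 11): section is a regular 32-gon, circumradius = √(r²−h²) = √(3²−2.5²) = 1.658 (area = (32/2)·1.658²·sin(360°/32) = 8.58 mm²); the r=10 sphere at (8.5, -0.5) contributes a regular 32-gon of circumradius √(10²−9²) = 4.359 (area = (32/2)·4.359²·sin(360°/32) = 59.31 mm²); Combining (union): the regions partially overlap — summed areas 457.39 mm² minus the doubly-counted overlap 25.32 mm² gives 432.07 mm² — area = 432.07 mm². So its area = 432.07 mm². Layer 73 (z = 18.25): the cube is not intersected at this z (z outside [0, 3]); the sphere at (-2, 11) does not reach this height (|z−center|=14.250 > r=3); the r=10 sphere at (8.5, -0.5) contributes a regular 32-gon of circumradius √(10²−7.75²) = 6.320 (area = (32/2)·6.320²·sin(360°/32) = 124.66 mm²); Merging all regions: only the r=10 sphere at (8.5, -0.5) is present, so the union is just that shape — area = 124.66 mm². So its area = 124.66 mm². Layer 6 is larger (432.07 vs 124.66 mm²).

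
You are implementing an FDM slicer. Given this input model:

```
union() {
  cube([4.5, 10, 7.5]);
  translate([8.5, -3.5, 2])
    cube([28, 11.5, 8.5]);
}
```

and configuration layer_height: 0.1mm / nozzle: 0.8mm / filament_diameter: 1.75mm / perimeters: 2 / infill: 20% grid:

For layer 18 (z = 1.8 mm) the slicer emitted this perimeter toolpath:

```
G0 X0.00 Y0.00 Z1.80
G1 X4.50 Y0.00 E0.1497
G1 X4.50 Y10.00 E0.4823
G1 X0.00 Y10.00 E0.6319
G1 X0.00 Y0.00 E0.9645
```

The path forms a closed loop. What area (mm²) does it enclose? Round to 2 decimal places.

Apply the shoelace formula to the sequence of (X, Y) vertices; enclosed area = 45.00 mm².

45.00 mm²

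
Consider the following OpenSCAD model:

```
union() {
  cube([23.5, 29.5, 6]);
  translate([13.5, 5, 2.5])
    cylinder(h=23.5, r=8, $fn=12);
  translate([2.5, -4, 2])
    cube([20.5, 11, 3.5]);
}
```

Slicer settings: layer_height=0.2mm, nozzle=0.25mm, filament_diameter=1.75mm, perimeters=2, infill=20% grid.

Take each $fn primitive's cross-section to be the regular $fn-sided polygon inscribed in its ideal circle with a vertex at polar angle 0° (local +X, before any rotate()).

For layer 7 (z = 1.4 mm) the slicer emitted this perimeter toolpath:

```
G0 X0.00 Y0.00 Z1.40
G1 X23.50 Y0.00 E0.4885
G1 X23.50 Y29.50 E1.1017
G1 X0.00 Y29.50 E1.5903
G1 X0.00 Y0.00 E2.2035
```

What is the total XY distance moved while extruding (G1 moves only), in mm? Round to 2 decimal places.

Sum the Euclidean lengths of each G1 segment: total = 106.00 mm.

106.00 mm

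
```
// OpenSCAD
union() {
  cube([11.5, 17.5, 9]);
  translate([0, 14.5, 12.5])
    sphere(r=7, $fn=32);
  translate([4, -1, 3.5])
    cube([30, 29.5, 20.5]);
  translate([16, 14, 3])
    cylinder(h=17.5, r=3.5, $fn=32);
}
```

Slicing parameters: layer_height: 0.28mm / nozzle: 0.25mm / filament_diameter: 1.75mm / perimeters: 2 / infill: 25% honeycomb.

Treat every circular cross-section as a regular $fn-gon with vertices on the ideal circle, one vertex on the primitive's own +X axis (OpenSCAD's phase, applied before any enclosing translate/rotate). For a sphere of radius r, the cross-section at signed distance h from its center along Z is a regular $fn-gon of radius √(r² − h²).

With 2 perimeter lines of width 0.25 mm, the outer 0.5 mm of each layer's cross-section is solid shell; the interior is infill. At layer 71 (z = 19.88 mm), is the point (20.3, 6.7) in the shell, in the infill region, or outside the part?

infill

At z = 19.88 mm: the cube is absent (z outside [0, 9]); the sphere at (0, 14.5) is absent (|z−center|=7.380 > r=7); the cube at (4, -1) is present — its section is the full 30×29.5 rectangle; the r=3.5 cylinder at (16, 14) contributes a regular 32-gon of circumradius 3.5; Combining (union): the r=3.5 cylinder at (16, 14) lies entirely inside the 30×29.5 cube at (4, -1), so the union is just the 30×29.5 cube at (4, -1) — 1 connected region. Overall, the cross-section is a single solid region. The nearest boundary edge runs (34.00, -1.00)→(4.00, -1.00); distance from the point to it = 7.70 mm. The point is inside the cross-section and 7.70 mm from the nearest boundary — more than the 0.5 mm shell width (2 × 0.25), so it's in the infill interior.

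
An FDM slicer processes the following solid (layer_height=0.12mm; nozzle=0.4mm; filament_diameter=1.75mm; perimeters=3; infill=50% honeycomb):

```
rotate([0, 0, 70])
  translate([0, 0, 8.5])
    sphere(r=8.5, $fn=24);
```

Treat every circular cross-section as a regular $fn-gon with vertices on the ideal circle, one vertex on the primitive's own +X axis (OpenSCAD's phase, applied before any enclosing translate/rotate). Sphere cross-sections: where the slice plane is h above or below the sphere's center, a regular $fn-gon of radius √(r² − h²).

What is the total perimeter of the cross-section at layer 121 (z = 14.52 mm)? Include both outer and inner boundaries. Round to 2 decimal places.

At z = 14.52 mm: the r=8.5 sphere slices to a regular 24-gon of circumradius 6.001 (√(r²−h²) with h=6.02 from center) (perimeter = 2·24·6.001·sin(180°/24) = 37.60 mm); (whole slice rotated 70° about Z — lengths, areas and connectivity unchanged). Overall, the cross-section is a single solid region. Total boundary length (outer) = 37.60 mm.

37.60 mm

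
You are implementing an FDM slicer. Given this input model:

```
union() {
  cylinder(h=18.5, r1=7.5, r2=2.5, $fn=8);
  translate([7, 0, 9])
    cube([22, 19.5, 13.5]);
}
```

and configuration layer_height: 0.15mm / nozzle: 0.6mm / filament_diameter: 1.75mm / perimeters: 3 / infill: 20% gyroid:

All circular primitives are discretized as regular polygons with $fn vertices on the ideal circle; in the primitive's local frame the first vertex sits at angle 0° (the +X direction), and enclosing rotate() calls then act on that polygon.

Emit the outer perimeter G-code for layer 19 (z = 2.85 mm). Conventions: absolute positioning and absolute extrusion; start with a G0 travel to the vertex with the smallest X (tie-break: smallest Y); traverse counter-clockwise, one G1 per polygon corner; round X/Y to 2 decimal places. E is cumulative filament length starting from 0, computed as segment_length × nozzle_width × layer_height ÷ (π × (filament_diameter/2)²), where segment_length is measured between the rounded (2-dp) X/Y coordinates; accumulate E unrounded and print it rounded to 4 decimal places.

At z = 2.85 mm: the cone: at t=0.154 of its height the radius interpolates to r₁+(r₂−r₁)t = 6.730, giving a regular 8-gon of that circumradius; the cube at (7, 0) is absent (z outside [9, 22.5]); Combining (union): only the cone is present, so the union is just that shape — 1 connected region. The outline is a single polygon with 8 vertices. Extrusion per mm of travel: 0.6 × 0.15 / (π × 0.875²) = 0.037418. Accumulating E over each segment gives final E = 1.5421.

G0 X-6.73 Y0.00 Z2.85
G1 X-4.76 Y-4.76 E0.1928
G1 X0.00 Y-6.73 E0.3855
G1 X4.76 Y-4.76 E0.5783
G1 X6.73 Y0.00 E0.7710
G1 X4.76 Y4.76 E0.9638
G1 X0.00 Y6.73 E1.1566
G1 X-4.76 Y4.76 E1.3493
G1 X-6.73 Y0.00 E1.5421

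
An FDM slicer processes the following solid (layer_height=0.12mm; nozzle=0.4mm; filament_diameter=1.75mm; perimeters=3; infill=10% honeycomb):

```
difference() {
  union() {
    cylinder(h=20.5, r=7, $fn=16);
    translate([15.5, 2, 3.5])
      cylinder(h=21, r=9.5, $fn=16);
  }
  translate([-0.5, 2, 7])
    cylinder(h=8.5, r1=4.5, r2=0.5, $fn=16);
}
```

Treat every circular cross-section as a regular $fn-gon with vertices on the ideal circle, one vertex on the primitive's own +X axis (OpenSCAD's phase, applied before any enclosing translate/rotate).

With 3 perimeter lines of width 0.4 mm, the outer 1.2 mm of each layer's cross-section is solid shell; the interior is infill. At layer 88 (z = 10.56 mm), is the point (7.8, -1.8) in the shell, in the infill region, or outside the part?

shell

At z = 10.56 mm: the cylinder: section is a regular 16-gon, circumradius r=7; the r=9.5 cylinder at (15.5, 2) contributes a regular 16-gon of circumradius 9.5; Taking the union: the regions partially overlap (shared area 2.04 mm²), so overlapping operands fuse into one piece — 1 connected region; the cone at (-0.5, 2): at t=0.419 of its height the radius interpolates to r₁+(r₂−r₁)t = 2.825, giving a regular 16-gon of that circumradius; Taking the first minus the rest: starting from the result so far, the cone at (-0.5, 2) lies wholly inside it (removes its full 24.43 mm² and its 17.63 mm outline becomes a hole wall) — 1 connected region with 1 hole. Overall, the cross-section is one region with 1 hole. The nearest boundary edge runs (8.78, -4.72)→(6.72, -1.64); distance from the point to it = 0.80 mm. The point is inside the cross-section, 0.80 mm from the nearest boundary — within the 1.2 mm shell band (3 × 0.4).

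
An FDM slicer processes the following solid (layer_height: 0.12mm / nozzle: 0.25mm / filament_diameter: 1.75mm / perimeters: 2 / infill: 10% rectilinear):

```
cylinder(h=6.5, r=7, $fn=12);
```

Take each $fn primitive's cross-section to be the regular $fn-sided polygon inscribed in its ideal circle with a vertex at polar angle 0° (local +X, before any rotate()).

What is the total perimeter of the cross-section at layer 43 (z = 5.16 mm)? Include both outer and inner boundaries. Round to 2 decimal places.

At z = 5.16 mm: the r=7 cylinder gives a regular 12-gon of circumradius 7 (constant along its height) (perimeter = 2·12·7.000·sin(180°/12) = 43.48 mm). Overall, the cross-section is a single solid region. Total boundary length (outer) = 43.48 mm.

43.48 mm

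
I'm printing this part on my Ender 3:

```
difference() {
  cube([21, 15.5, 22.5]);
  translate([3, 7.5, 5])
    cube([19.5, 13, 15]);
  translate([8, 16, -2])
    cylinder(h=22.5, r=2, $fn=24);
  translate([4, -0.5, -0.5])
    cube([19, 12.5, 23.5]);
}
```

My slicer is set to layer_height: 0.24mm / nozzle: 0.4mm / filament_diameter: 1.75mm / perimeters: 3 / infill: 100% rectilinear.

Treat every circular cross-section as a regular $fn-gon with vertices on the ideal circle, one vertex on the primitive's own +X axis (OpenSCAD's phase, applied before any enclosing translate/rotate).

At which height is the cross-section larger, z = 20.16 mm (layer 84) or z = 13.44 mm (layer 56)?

layer 84 (z = 20.16 mm)

Layer 84 (z = 20.16): the 21×15.5 cube contributes its full rectangle (area 325.50 mm²); the cube at (3, 7.5) is not intersected at this z (z outside [5, 20]); the cylinder at (8, 16): section is a regular 24-gon, circumradius r=2 (area = (24/2)·2.000²·sin(360°/24) = 12.42 mm²); the cube at (4, -0.5) is present — its section is the full 19×12.5 rectangle (area 237.50 mm²); Taking the first minus the rest: starting from the 21×15.5 cube (325.50 mm²), the r=2 cylinder at (8, 16) partially overlaps it — only the 4.24 mm² overlap (of its 12.42 mm²) is removed, clipping the outline; the 19×12.5 cube at (4, -0.5) partially overlaps it — only the 204.00 mm² overlap (of its 237.50 mm²) is removed, clipping the outline — area = 117.26 mm². So its area = 117.26 mm². Layer 56 (z = 13.44): the 21×15.5 cube contributes its full rectangle (area 325.50 mm²); the cube at (3, 7.5) (footprint 19.5×13) is included at this height (area 253.50 mm²); the r=2 cylinder at (8, 16) contributes a regular 24-gon of circumradius 2 (area = (24/2)·2.000²·sin(360°/24) = 12.42 mm²); the cube at (4, -0.5) is present — its section is the full 19×12.5 rectangle (area 237.50 mm²); Taking the first minus the rest: starting from the 21×15.5 cube (325.50 mm²), the 19.5×13 cube at (3, 7.5) partially overlaps it — only the 144.00 mm² overlap (of its 253.50 mm²) is removed, clipping the outline; the r=2 cylinder at (8, 16) misses the remaining region (no effect); the 19×12.5 cube at (4, -0.5) partially overlaps it — only the 127.50 mm² overlap (of its 237.50 mm²) is removed, clipping the outline — area = 54.00 mm². So its area = 54.00 mm². Layer 84 is larger (117.26 vs 54.00 mm²).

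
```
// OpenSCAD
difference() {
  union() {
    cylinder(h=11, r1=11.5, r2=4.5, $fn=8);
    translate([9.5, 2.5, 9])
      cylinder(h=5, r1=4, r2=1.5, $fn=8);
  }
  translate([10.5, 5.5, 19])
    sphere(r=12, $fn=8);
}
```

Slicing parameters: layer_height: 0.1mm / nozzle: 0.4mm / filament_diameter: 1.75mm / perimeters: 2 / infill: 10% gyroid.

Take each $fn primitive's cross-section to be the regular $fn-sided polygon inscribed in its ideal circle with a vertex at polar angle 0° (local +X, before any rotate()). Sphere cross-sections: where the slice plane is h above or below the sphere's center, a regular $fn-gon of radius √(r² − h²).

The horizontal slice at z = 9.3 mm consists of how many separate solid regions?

2

At z = 9.3 mm: the cone contributes a regular 8-gon of circumradius 5.582 (interpolated between r1=11.5 and r2=4.5 at t=0.845); the cone at (9.5, 2.5): at t=0.060 of its height the radius interpolates to r₁+(r₂−r₁)t = 3.850, giving a regular 8-gon of that circumradius; Taking the union: the 2 present regions are separate (no shared area or edge), so areas and boundary lengths simply add and each stays a separate island — 2 connected regions; the sphere at (10.5, 5.5): section is a regular 8-gon, circumradius = √(r²−h²) = √(12²−9.7²) = 7.065; Subtracting the remaining from the first: starting from the result so far, the r=12 sphere at (10.5, 5.5) partially overlaps it — only the 41.35 mm² overlap (of its 141.17 mm²) is removed, clipping the outline — 2 connected regions. The result has 2 disconnected regions.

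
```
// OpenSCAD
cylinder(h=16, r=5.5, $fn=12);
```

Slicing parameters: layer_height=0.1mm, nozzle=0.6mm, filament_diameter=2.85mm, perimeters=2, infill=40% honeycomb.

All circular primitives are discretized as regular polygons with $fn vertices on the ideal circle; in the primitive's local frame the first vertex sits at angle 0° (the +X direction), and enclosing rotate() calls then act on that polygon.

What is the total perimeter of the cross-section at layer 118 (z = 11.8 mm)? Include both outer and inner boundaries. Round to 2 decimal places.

At z = 11.8 mm: the r=5.5 cylinder contributes a regular 12-gon of circumradius 5.5 (perimeter = 2·12·5.500·sin(180°/12) = 34.16 mm). Overall, the cross-section is a single solid region. Total boundary length (outer) = 34.16 mm.

34.16 mm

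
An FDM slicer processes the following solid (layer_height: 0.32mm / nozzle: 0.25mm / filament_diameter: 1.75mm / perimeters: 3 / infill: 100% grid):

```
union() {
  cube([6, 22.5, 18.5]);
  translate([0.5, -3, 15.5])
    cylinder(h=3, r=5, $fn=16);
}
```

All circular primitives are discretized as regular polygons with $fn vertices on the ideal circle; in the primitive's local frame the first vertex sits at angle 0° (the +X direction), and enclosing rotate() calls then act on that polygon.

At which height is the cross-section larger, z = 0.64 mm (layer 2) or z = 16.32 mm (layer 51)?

Layer 2 (z = 0.64): the cube (footprint 6×22.5) is included at this height (area 135.00 mm²); the cylinder at (0.5, -3) does not reach this height (z outside [15.5, 18.5]); Merging all regions: only the 6×22.5 cube is present, so the union is just that shape — area = 135.00 mm². So its area = 135.00 mm². Layer 51 (z = 16.32): the cube is present — its section is the full 6×22.5 rectangle (area 135.00 mm²); the r=5 cylinder at (0.5, -3) gives a regular 16-gon of circumradius 5 (constant along its height) (area = (16/2)·5.000²·sin(360°/16) = 76.54 mm²); Merging all regions: the regions partially overlap — summed areas 211.54 mm² minus the doubly-counted overlap 6.28 mm² gives 205.26 mm² — area = 205.26 mm². So its area = 205.26 mm². Layer 51 is larger (205.26 vs 135.00 mm²).

layer 51 (z = 16.32 mm)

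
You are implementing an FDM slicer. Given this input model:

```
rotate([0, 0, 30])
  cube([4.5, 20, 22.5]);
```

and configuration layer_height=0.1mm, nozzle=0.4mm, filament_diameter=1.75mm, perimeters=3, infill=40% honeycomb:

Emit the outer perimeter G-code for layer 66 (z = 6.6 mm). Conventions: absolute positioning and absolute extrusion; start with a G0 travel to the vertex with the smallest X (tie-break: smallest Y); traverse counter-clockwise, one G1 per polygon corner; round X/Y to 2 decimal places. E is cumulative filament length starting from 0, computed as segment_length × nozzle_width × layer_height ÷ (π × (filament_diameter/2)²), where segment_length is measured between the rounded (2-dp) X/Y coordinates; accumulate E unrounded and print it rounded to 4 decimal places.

At z = 6.6 mm: the cube (footprint 4.5×20) is included at this height; (rotated 30° about Z; rotation is an isometry so areas/perimeters/island counts are preserved). The outline is a single polygon with 4 vertices. Extrusion per mm of travel: 0.4 × 0.1 / (π × 0.875²) = 0.016630. Accumulating E over each segment gives final E = 0.8149.

G0 X-10.00 Y17.32 Z6.60
G1 X0.00 Y0.00 E0.3326
G1 X3.90 Y2.25 E0.4075
G1 X-6.10 Y19.57 E0.7401
G1 X-10.00 Y17.32 E0.8149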